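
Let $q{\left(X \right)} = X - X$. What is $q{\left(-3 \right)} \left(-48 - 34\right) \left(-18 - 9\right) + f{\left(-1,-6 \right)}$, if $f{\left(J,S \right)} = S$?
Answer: $-6$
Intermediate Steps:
$q{\left(X \right)} = 0$
$q{\left(-3 \right)} \left(-48 - 34\right) \left(-18 - 9\right) + f{\left(-1,-6 \right)} = 0 \left(-48 - 34\right) \left(-18 - 9\right) - 6 = 0 \left(\left(-82\right) \left(-27\right)\right) - 6 = 0 \cdot 2214 - 6 = 0 - 6 = -6$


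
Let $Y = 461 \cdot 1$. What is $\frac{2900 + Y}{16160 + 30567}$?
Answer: $\frac{3361}{46727} \approx 0.071928$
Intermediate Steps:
$Y = 461$
$\frac{2900 + Y}{16160 + 30567} = \frac{2900 + 461}{16160 + 30567} = \frac{3361}{46727}$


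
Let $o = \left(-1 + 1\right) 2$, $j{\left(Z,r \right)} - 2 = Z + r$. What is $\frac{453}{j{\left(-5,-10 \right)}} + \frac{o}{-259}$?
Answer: $- \frac{453}{13} \approx -34.846$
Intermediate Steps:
$j{\left(Z,r \right)} = 2 + Z + r$ ($j{\left(Z,r \right)} = 2 + \left(Z + r\right) = 2 + Z + r$)
$o = 0$ ($o = 0 \cdot 2 = 0$)
$\frac{453}{j{\left(-5,-10 \right)}} + \frac{o}{-259} = \frac{453}{2 - 5 - 10} + \frac{0}{-259} = \frac{453}{-13} + 0 \left(- \frac{1}{259}\right) = 453 \left(- \frac{1}{13}\right) + 0 = - \frac{453}{13} + 0 = - \frac{453}{13}$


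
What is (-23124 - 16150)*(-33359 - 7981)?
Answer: 1623587160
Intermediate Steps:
(-23124 - 16150)*(-33359 - 7981) = -39274*(-41340) = 1623587160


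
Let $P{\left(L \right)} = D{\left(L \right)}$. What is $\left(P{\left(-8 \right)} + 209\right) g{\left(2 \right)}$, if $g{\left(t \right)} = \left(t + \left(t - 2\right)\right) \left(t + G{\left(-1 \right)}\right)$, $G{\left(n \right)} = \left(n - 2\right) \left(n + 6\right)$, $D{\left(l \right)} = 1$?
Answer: $-5460$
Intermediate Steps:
$P{\left(L \right)} = 1$
$G{\left(n \right)} = \left(-2 + n\right) \left(6 + n\right)$
$g{\left(t \right)} = \left(-15 + t\right) \left(-2 + 2 t\right)$ ($g{\left(t \right)} = \left(t + \left(t - 2\right)\right) \left(t + \left(-12 + \left(-1\right)^{2} + 4 \left(-1\right)\right)\right) = \left(t + \left(-2 + t\right)\right) \left(t - 15\right) = \left(-2 + 2 t\right) \left(t - 15\right) = \left(-2 + 2 t\right) \left(-15 + t\right) = \left(-15 + t\right) \left(-2 + 2 t\right)$)
$\left(P{\left(-8 \right)} + 209\right) g{\left(2 \right)} = \left(1 + 209\right) \left(30 - 64 + 2 \cdot 2^{2}\right) = 210 \left(30 - 64 + 2 \cdot 4\right) = 210 \left(30 - 64 + 8\right) = 210 \left(-26\right) = -5460$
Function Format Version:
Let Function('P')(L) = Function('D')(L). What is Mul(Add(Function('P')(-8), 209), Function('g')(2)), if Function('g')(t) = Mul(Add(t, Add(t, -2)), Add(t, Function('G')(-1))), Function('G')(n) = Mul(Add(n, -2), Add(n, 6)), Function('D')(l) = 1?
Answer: -5460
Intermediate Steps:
Function('P')(L) = 1
Function('G')(n) = Mul(Add(-2, n), Add(6, n))
Function('g')(t) = Mul(Add(-15, t), Add(-2, Mul(2, t))) (Function('g')(t) = Mul(Add(t, Add(t, -2)), Add(t, Add(-12, Pow(-1, 2), Mul(4, -1)))) = Mul(Add(t, Add(-2, t)), Add(t, Add(-12, 1, -4))) = Mul(Add(-2, Mul(2, t)), Add(t, -15)) = Mul(Add(-2, Mul(2, t)), Add(-15, t)) = Mul(Add(-15, t), Add(-2, Mul(2, t))))
Mul(Add(Function('P')(-8), 209), Function('g')(2)) = Mul(Add(1, 209), Add(30, Mul(-32, 2), Mul(2, Pow(2, 2)))) = Mul(210, Add(30, -64, Mul(2, 4))) = Mul(210, Add(30, -64, 8)) = Mul(210, -26) = -5460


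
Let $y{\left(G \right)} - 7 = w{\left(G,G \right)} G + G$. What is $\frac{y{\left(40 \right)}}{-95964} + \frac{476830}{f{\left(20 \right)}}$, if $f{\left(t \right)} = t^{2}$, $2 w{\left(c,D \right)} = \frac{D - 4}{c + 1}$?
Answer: $\frac{46902450503}{39345240} \approx 1192.1$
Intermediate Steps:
$w{\left(c,D \right)} = \frac{-4 + D}{2 \left(1 + c\right)}$ ($w{\left(c,D \right)} = \frac{\left(D - 4\right) \frac{1}{c + 1}}{2} = \frac{\left(-4 + D\right) \frac{1}{1 + c}}{2} = \frac{\frac{1}{1 + c} \left(-4 + D\right)}{2} = \frac{-4 + D}{2 \left(1 + c\right)}$)
$y{\left(G \right)} = 7 + G + \frac{G \left(-4 + G\right)}{2 \left(1 + G\right)}$ ($y{\left(G \right)} = 7 + \left(\frac{-4 + G}{2 \left(1 + G\right)} G + G\right) = 7 + \left(\frac{G \left(-4 + G\right)}{2 \left(1 + G\right)} + G\right) = 7 + \left(G + \frac{G \left(-4 + G\right)}{2 \left(1 + G\right)}\right) = 7 + G + \frac{G \left(-4 + G\right)}{2 \left(1 + G\right)}$)
$\frac{y{\left(40 \right)}}{-95964} + \frac{476830}{f{\left(20 \right)}} = \frac{\frac{1}{2} \frac{1}{1 + 40} \left(14 + 3 \cdot 40^{2} + 12 \cdot 40\right)}{-95964} + \frac{476830}{20^{2}} = \frac{14 + 3 \cdot 1600 + 480}{2 \cdot 41} \left(- \frac{1}{95964}\right) + \frac{476830}{400} = \frac{1}{2} \cdot \frac{1}{41} \left(14 + 4800 + 480\right) \left(- \frac{1}{95964}\right) + 476830 \cdot \frac{1}{400} = \frac{1}{2} \cdot \frac{1}{41} \cdot 5294 \left(- \frac{1}{95964}\right) + \frac{47683}{40} = \frac{2647}{41} \left(- \frac{1}{95964}\right) + \frac{47683}{40} = - \frac{2647}{3934524} + \frac{47683}{40} = \frac{46902450503}{39345240}$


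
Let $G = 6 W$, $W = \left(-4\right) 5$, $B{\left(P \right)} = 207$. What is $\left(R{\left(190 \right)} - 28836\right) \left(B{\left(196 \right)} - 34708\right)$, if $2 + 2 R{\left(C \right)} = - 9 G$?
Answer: $976274797$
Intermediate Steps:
$W = -20$
$G = -120$ ($G = 6 \left(-20\right) = -120$)
$R{\left(C \right)} = 539$ ($R{\left(C \right)} = -1 + \frac{\left(-9\right) \left(-120\right)}{2} = -1 + \frac{1}{2} \cdot 1080 = -1 + 540 = 539$)
$\left(R{\left(190 \right)} - 28836\right) \left(B{\left(196 \right)} - 34708\right) = \left(539 - 28836\right) \left(207 - 34708\right) = \left(-28297\right) \left(-34501\right) = 976274797$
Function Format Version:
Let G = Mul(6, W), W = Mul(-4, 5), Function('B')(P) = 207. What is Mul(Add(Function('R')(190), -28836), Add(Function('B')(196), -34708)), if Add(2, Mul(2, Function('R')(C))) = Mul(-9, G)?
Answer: 976274797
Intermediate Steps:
W = -20
G = -120 (G = Mul(6, -20) = -120)
Function('R')(C) = 539 (Function('R')(C) = Add(-1, Mul(Rational(1, 2), Mul(-9, -120))) = Add(-1, Mul(Rational(1, 2), 1080)) = Add(-1, 540) = 539)
Mul(Add(Function('R')(190), -28836), Add(Function('B')(196), -34708)) = Mul(Add(539, -28836), Add(207, -34708)) = Mul(-28297, -34501) = 976274797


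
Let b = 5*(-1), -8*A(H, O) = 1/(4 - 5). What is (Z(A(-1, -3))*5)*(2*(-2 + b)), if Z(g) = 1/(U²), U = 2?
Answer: -35/2 ≈ -17.500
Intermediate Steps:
A(H, O) = ⅛ (A(H, O) = -1/(8*(4 - 5)) = -⅛/(-1) = -⅛*(-1) = ⅛)
b = -5
Z(g) = ¼ (Z(g) = 1/(2²) = 1/4 = ¼)
(Z(A(-1, -3))*5)*(2*(-2 + b)) = ((¼)*5)*(2*(-2 - 5)) = 5*(2*(-7))/4 = (5/4)*(-14) = -35/2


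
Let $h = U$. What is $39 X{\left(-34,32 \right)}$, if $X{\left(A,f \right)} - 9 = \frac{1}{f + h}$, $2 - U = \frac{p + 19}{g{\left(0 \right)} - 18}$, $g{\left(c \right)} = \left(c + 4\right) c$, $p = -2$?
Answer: $\frac{221481}{629} \approx 352.12$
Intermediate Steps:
$g{\left(c \right)} = c \left(4 + c\right)$ ($g{\left(c \right)} = \left(4 + c\right) c = c \left(4 + c\right)$)
$U = \frac{53}{18}$ ($U = 2 - \frac{-2 + 19}{0 \left(4 + 0\right) - 18} = 2 - \frac{17}{0 \cdot 4 - 18} = 2 - \frac{17}{0 - 18} = 2 - \frac{17}{-18} = 2 - 17 \left(- \frac{1}{18}\right) = 2 - - \frac{17}{18} = 2 + \frac{17}{18} = \frac{53}{18} \approx 2.9444$)
$h = \frac{53}{18} \approx 2.9444$
$X{\left(A,f \right)} = 9 + \frac{1}{\frac{53}{18} + f}$ ($X{\left(A,f \right)} = 9 + \frac{1}{f + \frac{53}{18}} = 9 + \frac{1}{\frac{53}{18} + f}$)
$39 X{\left(-34,32 \right)} = 39 \frac{9 \left(55 + 18 \cdot 32\right)}{53 + 18 \cdot 32} = 39 \frac{9 \left(55 + 576\right)}{53 + 576} = 39 \cdot 9 \cdot \frac{1}{629} \cdot 631 = 39 \cdot \frac{5679}{629} = \frac{221481}{629}$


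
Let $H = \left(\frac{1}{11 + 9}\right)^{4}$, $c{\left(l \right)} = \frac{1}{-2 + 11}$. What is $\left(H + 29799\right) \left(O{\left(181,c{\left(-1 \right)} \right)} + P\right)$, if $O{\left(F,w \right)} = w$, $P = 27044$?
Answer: $\frac{1160477952723397}{1440000} \approx 8.0589 \cdot 10^{8}$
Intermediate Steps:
$c{\left(l \right)} = \frac{1}{9}$
$H = \frac{1}{160000}$ ($H = \left(\frac{1}{20}\right)^{4} = \frac{1}{160000} \approx 6.25 \cdot 10^{-6}$)
$\left(H + 29799\right) \left(O{\left(181,c{\left(-1 \right)} \right)} + P\right) = \left(\frac{1}{160000} + 29799\right) \left(\frac{1}{9} + 27044\right) = \frac{4767840001}{160000} \cdot \frac{243397}{9} = \frac{1160477952723397}{1440000}$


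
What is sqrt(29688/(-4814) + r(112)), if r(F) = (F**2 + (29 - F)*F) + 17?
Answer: sqrt(18880534477)/2407 ≈ 57.086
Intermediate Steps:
r(F) = 17 + F**2 + F*(29 - F) (r(F) = (F**2 + F*(29 - F)) + 17 = 17 + F**2 + F*(29 - F))
sqrt(29688/(-4814) + r(112)) = sqrt(29688/(-4814) + (17 + 29*112)) = sqrt(29688*(-1/4814) + (17 + 3248)) = sqrt(-14844/2407 + 3265) = sqrt(7844011/2407) = sqrt(18880534477)/2407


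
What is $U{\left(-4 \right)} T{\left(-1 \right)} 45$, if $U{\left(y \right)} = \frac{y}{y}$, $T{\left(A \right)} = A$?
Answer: $-45$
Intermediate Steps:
$U{\left(y \right)} = 1$
$U{\left(-4 \right)} T{\left(-1 \right)} 45 = 1 \left(-1\right) 45 = \left(-1\right) 45 = -45$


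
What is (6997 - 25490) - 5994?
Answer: -24487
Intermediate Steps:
(6997 - 25490) - 5994 = -18493 - 5994 = -24487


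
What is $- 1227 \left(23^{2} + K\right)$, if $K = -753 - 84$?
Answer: $377916$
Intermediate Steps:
$K = -837$ ($K = -753 - 84 = -837$)
$- 1227 \left(23^{2} + K\right) = - 1227 \left(23^{2} - 837\right) = - 1227 \left(529 - 837\right) = \left(-1227\right) \left(-308\right) = 377916$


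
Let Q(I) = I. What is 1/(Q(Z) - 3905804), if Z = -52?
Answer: -1/3905856 ≈ -2.5603e-7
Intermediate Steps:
1/(Q(Z) - 3905804) = 1/(-52 - 3905804) = 1/(-3905856) = -1/3905856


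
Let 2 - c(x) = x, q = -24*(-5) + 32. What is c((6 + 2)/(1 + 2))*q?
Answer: -304/3 ≈ -101.33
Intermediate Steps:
q = 152 (q = 120 + 32 = 152)
c(x) = 2 - x
c((6 + 2)/(1 + 2))*q = (2 - (6 + 2)/(1 + 2))*152 = (2 - 8/3)*152 = -⅔*152 = -304/3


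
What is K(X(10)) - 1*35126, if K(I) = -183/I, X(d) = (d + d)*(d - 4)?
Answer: -1405101/40 ≈ -35128.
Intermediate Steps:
X(d) = 2*d*(-4 + d) (X(d) = (2*d)*(-4 + d) = 2*d*(-4 + d))
K(X(10)) - 1*35126 = -183*1/(20*(-4 + 10)) - 1*35126 = -183/(2*10*6) - 35126 = -183/120 - 35126 = -183*1/120 - 35126 = -61/40 - 35126 = -1405101/40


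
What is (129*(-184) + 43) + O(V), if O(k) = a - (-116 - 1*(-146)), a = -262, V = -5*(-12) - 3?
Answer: -23985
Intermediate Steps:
V = 57 (V = 60 - 3 = 57)
O(k) = -292 (O(k) = -262 - (-116 - 1*(-146)) = -262 - (-116 + 146) = -262 - 1*30 = -262 - 30 = -292)
(129*(-184) + 43) + O(V) = (129*(-184) + 43) - 292 = (-23736 + 43) - 292 = -23693 - 292 = -23985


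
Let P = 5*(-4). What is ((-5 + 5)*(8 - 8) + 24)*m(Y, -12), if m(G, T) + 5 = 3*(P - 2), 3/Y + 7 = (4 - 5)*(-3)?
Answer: -1704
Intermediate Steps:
Y = -3/4 (Y = 3/(-7 + (4 - 5)*(-3)) = 3/(-7 - 1*(-3)) = 3/(-7 + 3) = 3/(-4) = 3*(-1/4) = -3/4 ≈ -0.75000)
P = -20
m(G, T) = -71 (m(G, T) = -5 + 3*(-20 - 2) = -5 + 3*(-22) = -5 - 66 = -71)
((-5 + 5)*(8 - 8) + 24)*m(Y, -12) = ((-5 + 5)*(8 - 8) + 24)*(-71) = (0*0 + 24)*(-71) = (0 + 24)*(-71) = 24*(-71) = -1704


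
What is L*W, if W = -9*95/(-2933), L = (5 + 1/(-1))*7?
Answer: 3420/419 ≈ 8.1623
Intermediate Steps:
L = 28 (L = (5 - 1)*7 = 4*7 = 28)
W = 855/2933 (W = -855*(-1/2933) = 855/2933 ≈ 0.29151)
L*W = 28*(855/2933) = 3420/419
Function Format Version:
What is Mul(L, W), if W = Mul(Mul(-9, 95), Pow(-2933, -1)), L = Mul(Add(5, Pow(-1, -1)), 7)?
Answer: Rational(3420, 419) ≈ 8.1623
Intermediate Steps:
L = 28 (L = Mul(Add(5, -1), 7) = Mul(4, 7) = 28)
W = Rational(855, 2933) (W = Mul(-855, Rational(-1, 2933)) = Rational(855, 2933) ≈ 0.29151)
Mul(L, W) = Mul(28, Rational(855, 2933)) = Rational(3420, 419)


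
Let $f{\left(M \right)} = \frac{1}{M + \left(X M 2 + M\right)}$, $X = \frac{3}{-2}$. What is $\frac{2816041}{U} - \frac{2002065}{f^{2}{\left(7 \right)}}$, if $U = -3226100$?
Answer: $- \frac{316484235744541}{3226100} \approx -9.8101 \cdot 10^{7}$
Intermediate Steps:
$X = - \frac{3}{2}$ ($X = 3 \left(- \frac{1}{2}\right) = - \frac{3}{2} \approx -1.5$)
$f{\left(M \right)} = - \frac{1}{M}$ ($f{\left(M \right)} = \frac{1}{M + \left(- \frac{3 M 2}{2} + M\right)} = \frac{1}{M + \left(- \frac{3 \cdot 2 M}{2} + M\right)} = \frac{1}{M + \left(- 3 M + M\right)} = \frac{1}{M - 2 M} = \frac{1}{\left(-1\right) M} = - \frac{1}{M}$)
$\frac{2816041}{U} - \frac{2002065}{f^{2}{\left(7 \right)}} = \frac{2816041}{-3226100} - \frac{2002065}{\left(- \frac{1}{7}\right)^{2}} = 2816041 \left(- \frac{1}{3226100}\right) - \frac{2002065}{\left(\left(-1\right) \frac{1}{7}\right)^{2}} = - \frac{2816041}{3226100} - \frac{2002065}{\left(- \frac{1}{7}\right)^{2}} = - \frac{2816041}{3226100} - 2002065 \frac{1}{\frac{1}{49}} = - \frac{2816041}{3226100} - 98101185 = - \frac{316484235744541}{3226100}$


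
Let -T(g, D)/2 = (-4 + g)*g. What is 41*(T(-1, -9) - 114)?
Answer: -5084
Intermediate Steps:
T(g, D) = -2*g*(-4 + g) (T(g, D) = -2*(-4 + g)*g = -2*g*(-4 + g))
41*(T(-1, -9) - 114) = 41*(2*(-1)*(4 - 1*(-1)) - 114) = 41*(2*(-1)*(4 + 1) - 114) = 41*(2*(-1)*5 - 114) = 41*(-10 - 114) = 41*(-124) = -5084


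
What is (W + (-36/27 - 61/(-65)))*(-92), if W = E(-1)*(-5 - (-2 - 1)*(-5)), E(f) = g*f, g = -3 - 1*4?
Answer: 2518684/195 ≈ 12916.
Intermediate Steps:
g = -7 (g = -3 - 4 = -7)
E(f) = -7*f
W = -140 (W = (-7*(-1))*(-5 - (-2 - 1)*(-5)) = 7*(-5 - (-3)*(-5)) = 7*(-5 - 1*15) = 7*(-5 - 15) = 7*(-20) = -140)
(W + (-36/27 - 61/(-65)))*(-92) = (-140 + (-36/27 - 61/(-65)))*(-92) = (-140 + (-36*1/27 - 61*(-1/65)))*(-92) = (-140 + (-4/3 + 61/65))*(-92) = (-140 - 77/195)*(-92) = -27377/195*(-92) = 2518684/195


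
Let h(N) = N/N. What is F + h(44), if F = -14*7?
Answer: -97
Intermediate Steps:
h(N) = 1
F = -98
F + h(44) = -98 + 1 = -97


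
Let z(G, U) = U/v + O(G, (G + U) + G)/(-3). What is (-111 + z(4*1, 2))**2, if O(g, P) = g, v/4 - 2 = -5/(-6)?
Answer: 32718400/2601 ≈ 12579.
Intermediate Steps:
v = 34/3 (v = 8 + 4*(-5/(-6)) = 8 + 4*(-5*(-1/6)) = 8 + 4*(5/6) = 8 + 10/3 = 34/3 ≈ 11.333)
z(G, U) = -G/3 + 3*U/34 (z(G, U) = U/(34/3) + G/(-3) = U*(3/34) + G*(-1/3) = 3*U/34 - G/3 = -G/3 + 3*U/34)
(-111 + z(4*1, 2))**2 = (-111 + (-4/3 + (3/34)*2))**2 = (-111 + (-1/3*4 + 3/17))**2 = (-111 + (-4/3 + 3/17))**2 = (-111 - 59/51)**2 = (-5720/51)**2 = 32718400/2601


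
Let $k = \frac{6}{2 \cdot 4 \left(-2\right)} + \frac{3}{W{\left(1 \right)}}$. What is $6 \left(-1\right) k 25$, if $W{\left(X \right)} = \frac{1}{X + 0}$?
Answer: $- \frac{1575}{4} \approx -393.75$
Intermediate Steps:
$W{\left(X \right)} = \frac{1}{X}$
$k = \frac{21}{8}$ ($k = \frac{6}{2 \cdot 4 \left(-2\right)} + \frac{3}{1^{-1}} = \frac{6}{8 \left(-2\right)} + \frac{3}{1} = \frac{6}{-16} + 3 \cdot 1 = 6 \left(- \frac{1}{16}\right) + 3 = - \frac{3}{8} + 3 = \frac{21}{8} \approx 2.625$)
$6 \left(-1\right) k 25 = 6 \left(-1\right) \frac{21}{8} \cdot 25 = \left(-6\right) \frac{21}{8} \cdot 25 = \left(- \frac{63}{4}\right) 25 = - \frac{1575}{4}$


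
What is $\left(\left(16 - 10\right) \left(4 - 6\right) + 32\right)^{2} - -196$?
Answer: $596$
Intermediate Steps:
$\left(\left(16 - 10\right) \left(4 - 6\right) + 32\right)^{2} - -196 = \left(6 \left(-2\right) + 32\right)^{2} + 196 = \left(-12 + 32\right)^{2} + 196 = 20^{2} + 196 = 400 + 196 = 596$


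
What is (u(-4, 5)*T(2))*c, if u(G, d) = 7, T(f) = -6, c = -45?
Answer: 1890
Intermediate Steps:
(u(-4, 5)*T(2))*c = (7*(-6))*(-45) = -42*(-45) = 1890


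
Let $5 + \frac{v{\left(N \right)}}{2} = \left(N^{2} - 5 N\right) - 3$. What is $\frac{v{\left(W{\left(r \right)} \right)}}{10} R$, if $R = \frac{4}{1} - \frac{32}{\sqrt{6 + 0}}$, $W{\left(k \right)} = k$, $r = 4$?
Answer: $- \frac{48}{5} + \frac{64 \sqrt{6}}{5} \approx 21.753$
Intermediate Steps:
$v{\left(N \right)} = -16 - 10 N + 2 N^{2}$ ($v{\left(N \right)} = -10 + 2 \left(\left(N^{2} - 5 N\right) - 3\right) = -10 + 2 \left(-3 + N^{2} - 5 N\right) = -10 - \left(6 - 2 N^{2} + 10 N\right) = -16 - 10 N + 2 N^{2}$)
$R = 4 - \frac{16 \sqrt{6}}{3}$ ($R = 4 \cdot 1 - \frac{32}{\sqrt{6}} = 4 - 32 \frac{\sqrt{6}}{6} = 4 - \frac{16 \sqrt{6}}{3} \approx -9.0639$)
$\frac{v{\left(W{\left(r \right)} \right)}}{10} R = \frac{-16 - 40 + 2 \cdot 4^{2}}{10} \left(4 - \frac{16 \sqrt{6}}{3}\right) = \left(-16 - 40 + 2 \cdot 16\right) \frac{1}{10} \left(4 - \frac{16 \sqrt{6}}{3}\right) = \left(-16 - 40 + 32\right) \frac{1}{10} \left(4 - \frac{16 \sqrt{6}}{3}\right) = \left(-24\right) \frac{1}{10} \left(4 - \frac{16 \sqrt{6}}{3}\right) = - \frac{12 \left(4 - \frac{16 \sqrt{6}}{3}\right)}{5} = - \frac{48}{5} + \frac{64 \sqrt{6}}{5}$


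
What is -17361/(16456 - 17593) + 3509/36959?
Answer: 215211644/14007461 ≈ 15.364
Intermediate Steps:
-17361/(16456 - 17593) + 3509/36959 = -17361/(-1137) + 3509*(1/36959) = -17361*(-1/1137) + 3509/36959 = 5787/379 + 3509/36959 = 215211644/14007461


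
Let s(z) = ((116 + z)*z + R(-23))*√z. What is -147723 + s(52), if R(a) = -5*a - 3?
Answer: -147723 + 17696*√13 ≈ -83919.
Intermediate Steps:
R(a) = -3 - 5*a
s(z) = √z*(112 + z*(116 + z)) (s(z) = ((116 + z)*z + (-3 - 5*(-23)))*√z = (z*(116 + z) + (-3 + 115))*√z = (z*(116 + z) + 112)*√z = (112 + z*(116 + z))*√z = √z*(112 + z*(116 + z)))
-147723 + s(52) = -147723 + √52*(112 + 52² + 116*52) = -147723 + (2*√13)*(112 + 2704 + 6032) = -147723 + (2*√13)*8848 = -147723 + 17696*√13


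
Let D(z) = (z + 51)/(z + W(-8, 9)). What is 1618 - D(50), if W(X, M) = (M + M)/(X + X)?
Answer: 631830/391 ≈ 1615.9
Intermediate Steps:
W(X, M) = M/X (W(X, M) = (2*M)/((2*X)) = (2*M)*(1/(2*X)) = M/X)
D(z) = (51 + z)/(-9/8 + z) (D(z) = (z + 51)/(z + 9/(-8)) = (51 + z)/(z + 9*(-⅛)) = (51 + z)/(z - 9/8) = (51 + z)/(-9/8 + z))
1618 - D(50) = 1618 - 8*(51 + 50)/(-9 + 8*50) = 1618 - 8*101/(-9 + 400) = 1618 - 8*101/391 = 1618 - 1*808/391 = 1618 - 808/391 = 631830/391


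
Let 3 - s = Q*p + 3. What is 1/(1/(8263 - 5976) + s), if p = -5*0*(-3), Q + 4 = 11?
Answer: 2287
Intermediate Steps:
Q = 7 (Q = -4 + 11 = 7)
p = 0 (p = 0*(-3) = 0)
s = 0 (s = 3 - (7*0 + 3) = 3 - (0 + 3) = 3 - 1*3 = 3 - 3 = 0)
1/(1/(8263 - 5976) + s) = 1/(1/(8263 - 5976) + 0) = 1/(1/2287 + 0) = 1/(1/2287) = 2287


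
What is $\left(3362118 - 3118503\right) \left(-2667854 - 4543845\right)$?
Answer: $-1756878051885$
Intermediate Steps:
$\left(3362118 - 3118503\right) \left(-2667854 - 4543845\right) = 243615 \left(-7211699\right) = -1756878051885$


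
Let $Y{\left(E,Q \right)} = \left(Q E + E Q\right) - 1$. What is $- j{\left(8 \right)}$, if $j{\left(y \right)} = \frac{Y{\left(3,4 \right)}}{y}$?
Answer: $- \frac{23}{8} \approx -2.875$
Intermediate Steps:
$Y{\left(E,Q \right)} = -1 + 2 E Q$ ($Y{\left(E,Q \right)} = \left(E Q + E Q\right) - 1 = 2 E Q - 1 = -1 + 2 E Q$)
$j{\left(y \right)} = \frac{23}{y}$ ($j{\left(y \right)} = \frac{-1 + 2 \cdot 3 \cdot 4}{y} = \frac{-1 + 24}{y} = \frac{23}{y}$)
$- j{\left(8 \right)} = - \frac{23}{8}$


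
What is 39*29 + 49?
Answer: 1180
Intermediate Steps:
39*29 + 49 = 1131 + 49 = 1180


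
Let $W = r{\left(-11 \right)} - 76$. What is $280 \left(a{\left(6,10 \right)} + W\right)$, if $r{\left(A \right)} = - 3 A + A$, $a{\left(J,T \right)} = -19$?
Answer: $-20440$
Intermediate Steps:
$r{\left(A \right)} = - 2 A$
$W = -54$ ($W = \left(-2\right) \left(-11\right) - 76 = 22 - 76 = -54$)
$280 \left(a{\left(6,10 \right)} + W\right) = 280 \left(-19 - 54\right) = 280 \left(-73\right) = -20440$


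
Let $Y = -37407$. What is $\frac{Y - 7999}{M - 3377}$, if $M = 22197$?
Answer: $- \frac{22703}{9410} \approx -2.4126$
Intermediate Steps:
$\frac{Y - 7999}{M - 3377} = \frac{-37407 - 7999}{22197 - 3377} = - \frac{45406}{18820} = \left(-45406\right) \frac{1}{18820} = - \frac{22703}{9410}$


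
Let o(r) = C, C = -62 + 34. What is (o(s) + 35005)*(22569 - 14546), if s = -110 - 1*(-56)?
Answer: 280620471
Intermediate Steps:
s = -54 (s = -110 + 56 = -54)
C = -28
o(r) = -28
(o(s) + 35005)*(22569 - 14546) = (-28 + 35005)*(22569 - 14546) = 34977*8023 = 280620471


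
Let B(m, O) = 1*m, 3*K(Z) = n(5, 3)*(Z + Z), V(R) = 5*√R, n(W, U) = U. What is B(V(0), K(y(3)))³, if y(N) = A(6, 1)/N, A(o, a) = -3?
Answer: 0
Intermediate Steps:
y(N) = -3/N
K(Z) = 2*Z (K(Z) = (3*(Z + Z))/3 = (3*(2*Z))/3 = (6*Z)/3 = 2*Z)
B(m, O) = m
B(V(0), K(y(3)))³ = (5*√0)³ = (5*0)³ = 0³ = 0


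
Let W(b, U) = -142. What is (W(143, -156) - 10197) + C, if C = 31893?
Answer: 21554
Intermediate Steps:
(W(143, -156) - 10197) + C = (-142 - 10197) + 31893 = -10339 + 31893 = 21554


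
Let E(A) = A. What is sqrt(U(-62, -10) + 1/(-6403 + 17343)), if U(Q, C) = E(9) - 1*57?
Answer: I*sqrt(1436200465)/5470 ≈ 6.9282*I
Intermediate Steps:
U(Q, C) = -48 (U(Q, C) = 9 - 1*57 = 9 - 57 = -48)
sqrt(U(-62, -10) + 1/(-6403 + 17343)) = sqrt(-48 + 1/(-6403 + 17343)) = sqrt(-48 + 1/10940) = sqrt(-525119/10940) = I*sqrt(1436200465)/5470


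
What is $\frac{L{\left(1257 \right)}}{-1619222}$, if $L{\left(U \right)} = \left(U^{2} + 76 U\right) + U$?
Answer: $- \frac{838419}{809611} \approx -1.0356$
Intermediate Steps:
$L{\left(U \right)} = U^{2} + 77 U$
$\frac{L{\left(1257 \right)}}{-1619222} = \frac{1257 \left(77 + 1257\right)}{-1619222} = 1257 \cdot 1334 \left(- \frac{1}{1619222}\right) = 1676838 \left(- \frac{1}{1619222}\right) = - \frac{838419}{809611}$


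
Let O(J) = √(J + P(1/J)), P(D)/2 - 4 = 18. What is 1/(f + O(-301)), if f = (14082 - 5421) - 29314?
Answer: -20653/426546666 - I*√257/426546666 ≈ -4.8419e-5 - 3.7584e-8*I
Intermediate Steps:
P(D) = 44 (P(D) = 8 + 2*18 = 8 + 36 = 44)
O(J) = √(44 + J) (O(J) = √(J + 44) = √(44 + J))
f = -20653 (f = 8661 - 29314 = -20653)
1/(f + O(-301)) = 1/(-20653 + √(44 - 301)) = 1/(-20653 + √(-257)) = 1/(-20653 + I*√257)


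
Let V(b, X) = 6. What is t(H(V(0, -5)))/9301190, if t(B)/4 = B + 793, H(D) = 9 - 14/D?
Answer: 4798/13951785 ≈ 0.00034390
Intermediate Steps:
t(B) = 3172 + 4*B (t(B) = 4*(B + 793) = 4*(793 + B) = 3172 + 4*B)
t(H(V(0, -5)))/9301190 = (3172 + 4*(9 - 14/6))/9301190 = (3172 + 4*(9 - 14*1/6))*(1/9301190) = (3172 + 4*(9 - 7/3))*(1/9301190) = (3172 + 4*(20/3))*(1/9301190) = (3172 + 80/3)*(1/9301190) = (9596/3)*(1/9301190) = 4798/13951785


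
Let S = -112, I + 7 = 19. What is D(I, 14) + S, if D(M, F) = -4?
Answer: -116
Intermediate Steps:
I = 12 (I = -7 + 19 = 12)
D(I, 14) + S = -4 - 112 = -116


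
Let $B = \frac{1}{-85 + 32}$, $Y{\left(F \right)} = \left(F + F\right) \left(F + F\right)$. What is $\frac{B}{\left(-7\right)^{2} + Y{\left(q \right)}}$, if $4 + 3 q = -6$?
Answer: $- \frac{9}{44573} \approx -0.00020192$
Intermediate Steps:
$q = - \frac{10}{3}$ ($q = - \frac{4}{3} + \frac{1}{3} \left(-6\right) = - \frac{4}{3} - 2 = - \frac{10}{3} \approx -3.3333$)
$Y{\left(F \right)} = 4 F^{2}$ ($Y{\left(F \right)} = 2 F 2 F = 4 F^{2}$)
$B = - \frac{1}{53}$ ($B = \frac{1}{-53} = - \frac{1}{53} \approx -0.018868$)
$\frac{B}{\left(-7\right)^{2} + Y{\left(q \right)}} = \frac{1}{\left(-7\right)^{2} + 4 \left(- \frac{10}{3}\right)^{2}} \left(- \frac{1}{53}\right) = \frac{1}{49 + 4 \cdot \frac{100}{9}} \left(- \frac{1}{53}\right) = \frac{1}{49 + \frac{400}{9}} \left(- \frac{1}{53}\right) = \frac{1}{\frac{841}{9}} \left(- \frac{1}{53}\right) = \frac{9}{841} \left(- \frac{1}{53}\right) = - \frac{9}{44573}$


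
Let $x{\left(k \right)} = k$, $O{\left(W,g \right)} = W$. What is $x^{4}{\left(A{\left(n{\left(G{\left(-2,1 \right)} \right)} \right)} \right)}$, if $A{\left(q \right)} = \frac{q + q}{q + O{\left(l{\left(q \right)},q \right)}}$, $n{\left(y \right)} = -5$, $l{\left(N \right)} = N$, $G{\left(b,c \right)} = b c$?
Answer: $1$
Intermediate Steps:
$A{\left(q \right)} = 1$ ($A{\left(q \right)} = \frac{q + q}{q + q} = \frac{2 q}{2 q} = 2 q \frac{1}{2 q} = 1$)
$x^{4}{\left(A{\left(n{\left(G{\left(-2,1 \right)} \right)} \right)} \right)} = 1^{4} = 1$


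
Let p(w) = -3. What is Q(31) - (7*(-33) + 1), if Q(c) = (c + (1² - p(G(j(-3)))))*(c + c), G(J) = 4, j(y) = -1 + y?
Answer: 2400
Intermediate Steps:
Q(c) = 2*c*(4 + c) (Q(c) = (c + (1² - 1*(-3)))*(c + c) = (c + (1 + 3))*(2*c) = (c + 4)*(2*c) = (4 + c)*(2*c) = 2*c*(4 + c))
Q(31) - (7*(-33) + 1) = 2*31*(4 + 31) - (7*(-33) + 1) = 2*31*35 - (-231 + 1) = 2170 - 1*(-230) = 2170 + 230 = 2400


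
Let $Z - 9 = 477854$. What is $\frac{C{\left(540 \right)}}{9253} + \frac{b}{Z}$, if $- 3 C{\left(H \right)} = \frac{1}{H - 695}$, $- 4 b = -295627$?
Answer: $\frac{1271979944867}{8224299390540} \approx 0.15466$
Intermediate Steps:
$Z = 477863$ ($Z = 9 + 477854 = 477863$)
$b = \frac{295627}{4}$ ($b = \left(- \frac{1}{4}\right) \left(-295627\right) = \frac{295627}{4} \approx 73907.0$)
$C{\left(H \right)} = - \frac{1}{3 \left(-695 + H\right)}$ ($C{\left(H \right)} = - \frac{1}{3 \left(H - 695\right)} = - \frac{1}{3 \left(-695 + H\right)}$)
$\frac{C{\left(540 \right)}}{9253} + \frac{b}{Z} = \frac{\left(-1\right) \frac{1}{-2085 + 3 \cdot 540}}{9253} + \frac{295627}{4 \cdot 477863} = - \frac{1}{-2085 + 1620} \cdot \frac{1}{9253} + \frac{295627}{4} \cdot \frac{1}{477863} = - \frac{1}{-465} \cdot \frac{1}{9253} + \frac{295627}{1911452} = \left(-1\right) \left(- \frac{1}{465}\right) \frac{1}{9253} + \frac{295627}{1911452} = \frac{1}{465} \cdot \frac{1}{9253} + \frac{295627}{1911452} = \frac{1}{4302645} + \frac{295627}{1911452} = \frac{1271979944867}{8224299390540}$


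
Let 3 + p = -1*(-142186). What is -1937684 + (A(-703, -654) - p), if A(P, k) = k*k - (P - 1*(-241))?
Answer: -1651689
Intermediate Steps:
p = 142183 (p = -3 - 1*(-142186) = -3 + 142186 = 142183)
A(P, k) = -241 + k² - P (A(P, k) = k² - (P + 241) = k² - (241 + P) = k² + (-241 - P) = -241 + k² - P)
-1937684 + (A(-703, -654) - p) = -1937684 + ((-241 + (-654)² - 1*(-703)) - 1*142183) = -1937684 + ((-241 + 427716 + 703) - 142183) = -1937684 + (428178 - 142183) = -1937684 + 285995 = -1651689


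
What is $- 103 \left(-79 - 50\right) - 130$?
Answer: $13157$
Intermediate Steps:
$- 103 \left(-79 - 50\right) - 130 = \left(-103\right) \left(-129\right) - 130 = 13287 - 130 = 13157$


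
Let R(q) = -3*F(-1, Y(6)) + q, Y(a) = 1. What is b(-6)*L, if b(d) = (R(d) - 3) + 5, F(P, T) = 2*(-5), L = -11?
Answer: -286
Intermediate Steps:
F(P, T) = -10
R(q) = 30 + q (R(q) = -3*(-10) + q = 30 + q)
b(d) = 32 + d (b(d) = ((30 + d) - 3) + 5 = (27 + d) + 5 = 32 + d)
b(-6)*L = (32 - 6)*(-11) = 26*(-11) = -286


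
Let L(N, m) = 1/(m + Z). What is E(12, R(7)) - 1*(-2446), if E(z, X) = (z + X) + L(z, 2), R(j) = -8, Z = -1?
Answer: 2451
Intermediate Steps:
L(N, m) = 1/(-1 + m) (L(N, m) = 1/(m - 1) = 1/(-1 + m))
E(z, X) = 1 + X + z (E(z, X) = (z + X) + 1/(-1 + 2) = (X + z) + 1/1 = (X + z) + 1 = 1 + X + z)
E(12, R(7)) - 1*(-2446) = (1 - 8 + 12) - 1*(-2446) = 5 + 2446 = 2451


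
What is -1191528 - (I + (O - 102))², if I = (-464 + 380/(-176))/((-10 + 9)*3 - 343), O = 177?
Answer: -277511621129649/231770176 ≈ -1.1974e+6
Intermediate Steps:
I = 20511/15224 (I = (-464 + 380*(-1/176))/(-1*3 - 343) = (-464 - 95/44)/(-3 - 343) = -20511/44/(-346) = -20511/44*(-1/346) = 20511/15224 ≈ 1.3473)
-1191528 - (I + (O - 102))² = -1191528 - (20511/15224 + (177 - 102))² = -1191528 - (20511/15224 + 75)² = -1191528 - (1162311/15224)² = -1191528 - 1*1350966860721/231770176 = -1191528 - 1350966860721/231770176 = -277511621129649/231770176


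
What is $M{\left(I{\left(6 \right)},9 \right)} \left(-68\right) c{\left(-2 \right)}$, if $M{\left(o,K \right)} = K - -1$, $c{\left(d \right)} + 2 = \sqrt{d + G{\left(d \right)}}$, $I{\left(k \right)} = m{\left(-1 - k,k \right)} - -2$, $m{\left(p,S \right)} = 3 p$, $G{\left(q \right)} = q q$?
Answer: $1360 - 680 \sqrt{2} \approx 398.33$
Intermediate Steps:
$G{\left(q \right)} = q^{2}$
$I{\left(k \right)} = -1 - 3 k$ ($I{\left(k \right)} = 3 \left(-1 - k\right) - -2 = \left(-3 - 3 k\right) + 2 = -1 - 3 k$)
$c{\left(d \right)} = -2 + \sqrt{d + d^{2}}$
$M{\left(o,K \right)} = 1 + K$ ($M{\left(o,K \right)} = K + 1 = 1 + K$)
$M{\left(I{\left(6 \right)},9 \right)} \left(-68\right) c{\left(-2 \right)} = \left(1 + 9\right) \left(-68\right) \left(-2 + \sqrt{- 2 \left(1 - 2\right)}\right) = 10 \left(-68\right) \left(-2 + \sqrt{\left(-2\right) \left(-1\right)}\right) = - 680 \left(-2 + \sqrt{2}\right) = 1360 - 680 \sqrt{2}$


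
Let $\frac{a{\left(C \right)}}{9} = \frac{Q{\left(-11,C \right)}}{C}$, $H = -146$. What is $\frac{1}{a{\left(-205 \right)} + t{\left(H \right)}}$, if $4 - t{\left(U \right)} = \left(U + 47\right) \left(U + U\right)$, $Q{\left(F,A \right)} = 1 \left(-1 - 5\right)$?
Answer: $- \frac{205}{5925266} \approx -3.4598 \cdot 10^{-5}$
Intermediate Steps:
$Q{\left(F,A \right)} = -6$ ($Q{\left(F,A \right)} = 1 \left(-6\right) = -6$)
$t{\left(U \right)} = 4 - 2 U \left(47 + U\right)$ ($t{\left(U \right)} = 4 - \left(U + 47\right) \left(U + U\right) = 4 - \left(47 + U\right) 2 U = 4 - 2 U \left(47 + U\right)$)
$a{\left(C \right)} = - \frac{54}{C}$ ($a{\left(C \right)} = 9 \left(- \frac{6}{C}\right) = - \frac{54}{C}$)
$\frac{1}{a{\left(-205 \right)} + t{\left(H \right)}} = \frac{1}{- \frac{54}{-205} - \left(-13728 + 42632\right)} = \frac{1}{\left(-54\right) \left(- \frac{1}{205}\right) + \left(4 + 13724 - 42632\right)} = \frac{1}{\frac{54}{205} + \left(4 + 13724 - 42632\right)} = \frac{1}{\frac{54}{205} - 28904} = \frac{1}{- \frac{5925266}{205}} = - \frac{205}{5925266}$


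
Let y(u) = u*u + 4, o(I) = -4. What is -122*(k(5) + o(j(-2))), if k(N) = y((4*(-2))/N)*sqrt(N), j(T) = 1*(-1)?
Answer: 488 - 20008*sqrt(5)/25 ≈ -1301.6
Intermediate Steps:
j(T) = -1
y(u) = 4 + u**2 (y(u) = u**2 + 4 = 4 + u**2)
k(N) = sqrt(N)*(4 + 64/N**2) (k(N) = (4 + ((4*(-2))/N)**2)*sqrt(N) = (4 + (-8/N)**2)*sqrt(N) = (4 + 64/N**2)*sqrt(N) = sqrt(N)*(4 + 64/N**2))
-122*(k(5) + o(j(-2))) = -122*(4*(16 + 5**2)/5**(3/2) - 4) = -122*(4*(sqrt(5)/25)*(16 + 25) - 4) = -122*(4*(sqrt(5)/25)*41 - 4) = -122*(164*sqrt(5)/25 - 4) = -122*(-4 + 164*sqrt(5)/25) = 488 - 20008*sqrt(5)/25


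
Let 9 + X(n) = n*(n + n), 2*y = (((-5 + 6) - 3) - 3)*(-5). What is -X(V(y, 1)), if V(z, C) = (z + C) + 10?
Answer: -2191/2 ≈ -1095.5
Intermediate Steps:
y = 25/2 (y = ((((-5 + 6) - 3) - 3)*(-5))/2 = (((1 - 3) - 3)*(-5))/2 = ((-2 - 3)*(-5))/2 = (-5*(-5))/2 = (½)*25 = 25/2 ≈ 12.500)
V(z, C) = 10 + C + z (V(z, C) = (C + z) + 10 = 10 + C + z)
X(n) = -9 + 2*n² (X(n) = -9 + n*(n + n) = -9 + n*(2*n) = -9 + 2*n²)
-X(V(y, 1)) = -(-9 + 2*(10 + 1 + 25/2)²) = -(-9 + 2*(47/2)²) = -(-9 + 2*(2209/4)) = -(-9 + 2209/2) = -1*2191/2 = -2191/2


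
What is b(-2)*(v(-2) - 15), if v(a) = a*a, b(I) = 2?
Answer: -22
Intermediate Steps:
v(a) = a²
b(-2)*(v(-2) - 15) = 2*((-2)² - 15) = 2*(4 - 15) = 2*(-11) = -22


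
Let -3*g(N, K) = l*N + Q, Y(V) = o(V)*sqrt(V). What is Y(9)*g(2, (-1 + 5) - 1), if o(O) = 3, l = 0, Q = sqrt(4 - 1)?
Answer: -3*sqrt(3) ≈ -5.1962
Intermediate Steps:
Q = sqrt(3) ≈ 1.7320
Y(V) = 3*sqrt(V)
g(N, K) = -sqrt(3)/3 (g(N, K) = -(0*N + sqrt(3))/3 = -(0 + sqrt(3))/3 = -sqrt(3)/3)
Y(9)*g(2, (-1 + 5) - 1) = (3*sqrt(9))*(-sqrt(3)/3) = (3*3)*(-sqrt(3)/3) = 9*(-sqrt(3)/3) = -3*sqrt(3)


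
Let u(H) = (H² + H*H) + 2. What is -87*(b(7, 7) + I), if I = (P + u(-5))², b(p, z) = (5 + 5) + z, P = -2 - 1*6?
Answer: -169911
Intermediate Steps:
u(H) = 2 + 2*H² (u(H) = (H² + H²) + 2 = 2*H² + 2 = 2 + 2*H²)
P = -8 (P = -2 - 6 = -8)
b(p, z) = 10 + z
I = 1936 (I = (-8 + (2 + 2*(-5)²))² = (-8 + (2 + 2*25))² = (-8 + (2 + 50))² = (-8 + 52)² = 44² = 1936)
-87*(b(7, 7) + I) = -87*((10 + 7) + 1936) = -87*(17 + 1936) = -87*1953 = -169911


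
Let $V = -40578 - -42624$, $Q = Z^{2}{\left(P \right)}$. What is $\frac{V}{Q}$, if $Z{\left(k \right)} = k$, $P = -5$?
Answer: $\frac{2046}{25} \approx 81.84$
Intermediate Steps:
$Q = 25$ ($Q = \left(-5\right)^{2} = 25$)
$V = 2046$ ($V = -40578 + 42624 = 2046$)
$\frac{V}{Q} = \frac{2046}{25}$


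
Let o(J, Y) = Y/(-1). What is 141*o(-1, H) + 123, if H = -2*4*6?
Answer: 6891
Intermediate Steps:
H = -48 (H = -8*6 = -48)
o(J, Y) = -Y (o(J, Y) = Y*(-1) = -Y)
141*o(-1, H) + 123 = 141*(-1*(-48)) + 123 = 141*48 + 123 = 6768 + 123 = 6891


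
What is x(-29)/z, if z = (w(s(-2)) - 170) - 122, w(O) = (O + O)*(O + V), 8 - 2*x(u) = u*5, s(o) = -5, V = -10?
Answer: -153/284 ≈ -0.53873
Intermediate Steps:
x(u) = 4 - 5*u/2 (x(u) = 4 - u*5/2 = 4 - 5*u/2)
w(O) = 2*O*(-10 + O) (w(O) = (O + O)*(O - 10) = (2*O)*(-10 + O) = 2*O*(-10 + O))
z = -142 (z = (2*(-5)*(-10 - 5) - 170) - 122 = (2*(-5)*(-15) - 170) - 122 = (150 - 170) - 122 = -20 - 122 = -142)
x(-29)/z = (4 - 5/2*(-29))/(-142) = (4 + 145/2)*(-1/142) = (153/2)*(-1/142) = -153/284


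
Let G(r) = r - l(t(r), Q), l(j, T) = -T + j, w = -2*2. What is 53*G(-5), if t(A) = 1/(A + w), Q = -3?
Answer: -3763/9 ≈ -418.11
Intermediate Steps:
w = -4
t(A) = 1/(-4 + A) (t(A) = 1/(A - 4) = 1/(-4 + A))
l(j, T) = j - T
G(r) = -3 + r - 1/(-4 + r) (G(r) = r - (1/(-4 + r) - 1*(-3)) = r - (1/(-4 + r) + 3) = r - (3 + 1/(-4 + r)) = r + (-3 - 1/(-4 + r)) = -3 + r - 1/(-4 + r))
53*G(-5) = 53*((-1 + (-4 - 5)*(-3 - 5))/(-4 - 5)) = 53*((-1 - 9*(-8))/(-9)) = 53*(-(-1 + 72)/9) = 53*(-1/9*71) = 53*(-71/9) = -3763/9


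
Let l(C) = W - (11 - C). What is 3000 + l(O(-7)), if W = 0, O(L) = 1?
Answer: 2990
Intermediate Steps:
l(C) = -11 + C (l(C) = 0 - (11 - C) = 0 + (-11 + C) = -11 + C)
3000 + l(O(-7)) = 3000 + (-11 + 1) = 3000 - 10 = 2990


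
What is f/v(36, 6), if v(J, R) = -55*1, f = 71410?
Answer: -14282/11 ≈ -1298.4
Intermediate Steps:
v(J, R) = -55
f/v(36, 6) = 71410/(-55) = 71410*(-1/55) = -14282/11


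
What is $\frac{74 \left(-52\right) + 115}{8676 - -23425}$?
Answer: $- \frac{3733}{32101} \approx -0.11629$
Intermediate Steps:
$\frac{74 \left(-52\right) + 115}{8676 - -23425} = \frac{-3848 + 115}{8676 + 23425} = - \frac{3733}{32101}$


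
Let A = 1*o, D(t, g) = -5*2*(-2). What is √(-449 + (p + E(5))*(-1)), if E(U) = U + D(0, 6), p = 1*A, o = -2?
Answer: 2*I*√118 ≈ 21.726*I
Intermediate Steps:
D(t, g) = 20 (D(t, g) = -10*(-2) = 20)
A = -2 (A = 1*(-2) = -2)
p = -2 (p = 1*(-2) = -2)
E(U) = 20 + U (E(U) = U + 20 = 20 + U)
√(-449 + (p + E(5))*(-1)) = √(-449 + (-2 + (20 + 5))*(-1)) = √(-449 + (-2 + 25)*(-1)) = √(-449 + 23*(-1)) = √(-449 - 23) = √(-472) = 2*I*√118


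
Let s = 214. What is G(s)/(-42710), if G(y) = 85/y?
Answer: -17/1827988 ≈ -9.2998e-6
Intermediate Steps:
G(s)/(-42710) = (85/214)/(-42710) = (85*(1/214))*(-1/42710) = (85/214)*(-1/42710) = -17/1827988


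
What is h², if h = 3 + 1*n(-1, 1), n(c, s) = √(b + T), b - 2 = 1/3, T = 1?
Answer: (9 + √30)²/9 ≈ 23.288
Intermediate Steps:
b = 7/3 (b = 2 + 1/3 = 2 + 1*(⅓) = 2 + ⅓ = 7/3 ≈ 2.3333)
n(c, s) = √30/3 (n(c, s) = √(7/3 + 1) = √(10/3) = √30/3)
h = 3 + √30/3 (h = 3 + 1*(√30/3) = 3 + √30/3 ≈ 4.8257)
h² = (3 + √30/3)²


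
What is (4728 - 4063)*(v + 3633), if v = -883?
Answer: 1828750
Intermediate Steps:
(4728 - 4063)*(v + 3633) = (4728 - 4063)*(-883 + 3633) = 665*2750 = 1828750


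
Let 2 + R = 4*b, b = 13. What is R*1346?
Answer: 67300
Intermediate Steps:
R = 50 (R = -2 + 4*13 = -2 + 52 = 50)
R*1346 = 50*1346 = 67300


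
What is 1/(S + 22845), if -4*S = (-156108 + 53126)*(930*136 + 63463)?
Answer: 2/9780400703 ≈ 2.0449e-10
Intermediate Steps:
S = 9780355013/2 (S = -(-156108 + 53126)*(930*136 + 63463)/4 = -(-51491)*(126480 + 63463)/2 = -(-51491)*189943/2 = -¼*(-19560710026) = 9780355013/2 ≈ 4.8902e+9)
1/(S + 22845) = 1/(9780355013/2 + 22845) = 1/(9780400703/2) = 2/9780400703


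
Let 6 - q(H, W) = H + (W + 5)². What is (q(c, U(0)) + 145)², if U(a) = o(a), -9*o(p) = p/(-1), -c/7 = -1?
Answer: 14161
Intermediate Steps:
c = 7 (c = -7*(-1) = 7)
o(p) = p/9 (o(p) = -p/(9*(-1)) = -p*(-1)/9 = -(-1)*p/9 = p/9)
U(a) = a/9
q(H, W) = 6 - H - (5 + W)² (q(H, W) = 6 - (H + (W + 5)²) = 6 - (H + (5 + W)²) = 6 + (-H - (5 + W)²) = 6 - H - (5 + W)²)
(q(c, U(0)) + 145)² = ((6 - 1*7 - (5 + (⅑)*0)²) + 145)² = ((6 - 7 - (5 + 0)²) + 145)² = ((6 - 7 - 1*5²) + 145)² = ((6 - 7 - 1*25) + 145)² = ((6 - 7 - 25) + 145)² = (-26 + 145)² = 119² = 14161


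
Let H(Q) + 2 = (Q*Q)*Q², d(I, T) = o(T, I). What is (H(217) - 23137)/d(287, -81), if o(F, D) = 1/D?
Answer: 636379674434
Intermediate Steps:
d(I, T) = 1/I
H(Q) = -2 + Q⁴ (H(Q) = -2 + (Q*Q)*Q² = -2 + Q²*Q² = -2 + Q⁴)
(H(217) - 23137)/d(287, -81) = ((-2 + 217⁴) - 23137)/(1/287) = ((-2 + 2217373921) - 23137)/(1/287) = (2217373919 - 23137)*287 = 2217350782*287 = 636379674434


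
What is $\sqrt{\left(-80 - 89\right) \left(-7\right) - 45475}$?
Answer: $2 i \sqrt{11073} \approx 210.46 i$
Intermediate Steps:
$\sqrt{\left(-80 - 89\right) \left(-7\right) - 45475} = \sqrt{\left(-169\right) \left(-7\right) - 45475} = \sqrt{1183 - 45475} = \sqrt{-44292} = 2 i \sqrt{11073}$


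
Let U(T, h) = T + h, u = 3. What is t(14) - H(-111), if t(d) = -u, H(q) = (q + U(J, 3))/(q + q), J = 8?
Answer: -383/111 ≈ -3.4505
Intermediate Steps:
H(q) = (11 + q)/(2*q) (H(q) = (q + (8 + 3))/(q + q) = (q + 11)/((2*q)) = (11 + q)*(1/(2*q)) = (11 + q)/(2*q))
t(d) = -3 (t(d) = -1*3 = -3)
t(14) - H(-111) = -3 - (11 - 111)/(2*(-111)) = -3 - (-1)*(-100)/(2*111) = -3 - 1*50/111 = -3 - 50/111 = -383/111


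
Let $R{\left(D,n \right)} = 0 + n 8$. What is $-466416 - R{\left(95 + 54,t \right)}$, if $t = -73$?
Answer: $-465832$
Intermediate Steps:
$R{\left(D,n \right)} = 8 n$ ($R{\left(D,n \right)} = 0 + 8 n = 8 n$)
$-466416 - R{\left(95 + 54,t \right)} = -466416 - 8 \left(-73\right) = -466416 - -584 = -466416 + 584 = -465832$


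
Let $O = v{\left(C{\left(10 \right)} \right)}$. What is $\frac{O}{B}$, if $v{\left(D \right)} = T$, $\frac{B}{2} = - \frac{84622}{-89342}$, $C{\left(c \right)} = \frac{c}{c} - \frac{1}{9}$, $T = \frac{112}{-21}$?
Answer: $- \frac{357368}{126933} \approx -2.8154$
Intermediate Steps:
$T = - \frac{16}{3}$ ($T = 112 \left(- \frac{1}{21}\right) = - \frac{16}{3} \approx -5.3333$)
$C{\left(c \right)} = \frac{8}{9}$ ($C{\left(c \right)} = 1 - \frac{1}{9} = \frac{8}{9}$)
$B = \frac{84622}{44671}$ ($B = 2 \left(- \frac{84622}{-89342}\right) = 2 \left(\left(-84622\right) \left(- \frac{1}{89342}\right)\right) = 2 \cdot \frac{42311}{44671} = \frac{84622}{44671} \approx 1.8943$)
$v{\left(D \right)} = - \frac{16}{3}$
$O = - \frac{16}{3} \approx -5.3333$
$\frac{O}{B} = - \frac{16}{3 \cdot \frac{84622}{44671}} = \left(- \frac{16}{3}\right) \frac{44671}{84622} = - \frac{357368}{126933}$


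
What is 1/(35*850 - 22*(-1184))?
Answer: 1/55798 ≈ 1.7922e-5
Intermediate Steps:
1/(35*850 - 22*(-1184)) = 1/(29750 + 26048) = 1/55798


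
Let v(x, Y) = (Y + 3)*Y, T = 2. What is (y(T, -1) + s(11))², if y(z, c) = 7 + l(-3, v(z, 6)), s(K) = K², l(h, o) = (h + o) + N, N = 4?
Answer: 33489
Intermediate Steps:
v(x, Y) = Y*(3 + Y) (v(x, Y) = (3 + Y)*Y = Y*(3 + Y))
l(h, o) = 4 + h + o (l(h, o) = (h + o) + 4 = 4 + h + o)
y(z, c) = 62 (y(z, c) = 7 + (4 - 3 + 6*(3 + 6)) = 7 + (4 - 3 + 6*9) = 7 + (4 - 3 + 54) = 7 + 55 = 62)
(y(T, -1) + s(11))² = (62 + 11²)² = (62 + 121)² = 183² = 33489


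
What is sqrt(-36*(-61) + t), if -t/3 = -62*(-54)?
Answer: 6*I*sqrt(218) ≈ 88.589*I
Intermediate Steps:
t = -10044 (t = -(-186)*(-54) = -3*3348 = -10044)
sqrt(-36*(-61) + t) = sqrt(-36*(-61) - 10044) = sqrt(2196 - 10044) = sqrt(-7848) = 6*I*sqrt(218)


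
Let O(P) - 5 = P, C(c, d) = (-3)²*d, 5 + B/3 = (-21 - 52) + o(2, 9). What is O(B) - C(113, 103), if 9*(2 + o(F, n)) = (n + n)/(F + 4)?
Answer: -1161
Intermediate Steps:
o(F, n) = -2 + 2*n/(9*(4 + F)) (o(F, n) = -2 + ((n + n)/(F + 4))/9 = -2 + ((2*n)/(4 + F))/9 = -2 + (2*n/(4 + F))/9 = -2 + 2*n/(9*(4 + F)))
B = -239 (B = -15 + 3*((-21 - 52) + 2*(-36 + 9 - 9*2)/(9*(4 + 2))) = -15 + 3*(-73 + (2/9)*(-36 + 9 - 18)/6) = -15 + 3*(-73 + (2/9)*(⅙)*(-45)) = -15 + 3*(-73 - 5/3) = -15 + 3*(-224/3) = -15 - 224 = -239)
C(c, d) = 9*d
O(P) = 5 + P
O(B) - C(113, 103) = (5 - 239) - 9*103 = -234 - 1*927 = -234 - 927 = -1161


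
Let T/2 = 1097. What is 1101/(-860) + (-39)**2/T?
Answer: -553767/943420 ≈ -0.58698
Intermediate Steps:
T = 2194 (T = 2*1097 = 2194)
1101/(-860) + (-39)**2/T = 1101/(-860) + (-39)**2/2194 = 1101*(-1/860) + 1521*(1/2194) = -1101/860 + 1521/2194 = -553767/943420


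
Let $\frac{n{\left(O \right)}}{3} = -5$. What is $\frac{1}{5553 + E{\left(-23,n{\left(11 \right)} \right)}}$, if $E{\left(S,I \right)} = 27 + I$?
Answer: $\frac{1}{5565} \approx 0.00017969$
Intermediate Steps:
$n{\left(O \right)} = -15$ ($n{\left(O \right)} = 3 \left(-5\right) = -15$)
$\frac{1}{5553 + E{\left(-23,n{\left(11 \right)} \right)}} = \frac{1}{5553 + \left(27 - 15\right)} = \frac{1}{5553 + 12} = \frac{1}{5565}$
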